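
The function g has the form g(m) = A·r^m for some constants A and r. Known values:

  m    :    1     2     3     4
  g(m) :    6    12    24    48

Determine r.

Consecutive ratio: 12/6 = 2, and 24/12 = 2, so r = 2.
Then A·2^1 = 6 gives A = 3, and g(m) = 3·2^m.

2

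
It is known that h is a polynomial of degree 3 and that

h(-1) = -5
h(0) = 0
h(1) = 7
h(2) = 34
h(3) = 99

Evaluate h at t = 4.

First differences: 5, 7, 27, 65. Second differences: 2, 20, 38. Third differences: 18, 18.
Level-3 differences are constant, so h has degree 3.
Extending the table by one column gives the next first difference 121, so h(4) = 99 + 121 = 220.

220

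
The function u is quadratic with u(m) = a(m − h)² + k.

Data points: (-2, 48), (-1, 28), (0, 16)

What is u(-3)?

First differences -20, -12; second difference 8 = 2a, so a = 4.
Expanding, the m-coefficient is −2ah = -8h; matching it to the data gives h = 1, and then k = 12.
So u(m) = 4(m − 1)² + 12.
u(-3) = 4·(-4)² + 12 = 76.

76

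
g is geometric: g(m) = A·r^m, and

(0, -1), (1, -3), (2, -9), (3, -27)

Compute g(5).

Consecutive ratio: -3/(-1) = 3, and -9/(-3) = 3, so r = 3.
Then A·3^0 = -1 gives A = -1, and g(m) = -1·3^m.
g(5) = -1·3^5 = -243.

-243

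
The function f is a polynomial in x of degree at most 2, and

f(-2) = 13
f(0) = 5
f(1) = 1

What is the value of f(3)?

Write f(x) = ax² + bx + c; the 3 given values yield a linear system in the 3 coefficients.
Solving, the leading coefficient vanishes, and f(x) = -4x + 5.
Then f(3) = -7.

-7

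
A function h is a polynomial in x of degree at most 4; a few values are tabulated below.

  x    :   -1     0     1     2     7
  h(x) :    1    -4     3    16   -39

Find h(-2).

24

Write h(x) = ax^4 + bx³ + cx² + dx + e; the 5 given values yield a linear system in the 5 coefficients.
Solving, the leading coefficient vanishes, and h(x) = -x³ + 6x² + 2x - 4.
Then h(-2) = 24.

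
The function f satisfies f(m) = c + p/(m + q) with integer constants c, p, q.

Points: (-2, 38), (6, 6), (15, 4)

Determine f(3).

8

(f(m) − c)(m + q) = p for each data point; the three points give a linear system in c and q, then p follows.
Solving: c = 2, q = 3, p = 36, so f(m) = 2 + 36/(m + 3).
Then f(3) = 2 + 36/6 = 8.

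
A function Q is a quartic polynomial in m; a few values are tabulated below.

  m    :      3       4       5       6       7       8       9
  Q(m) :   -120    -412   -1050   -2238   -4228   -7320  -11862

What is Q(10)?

Write Q(m) = am^4 + bm³ + cm² + dm + e; the 7 given values yield a linear system in the 5 coefficients.
Solving, Q(m) = -2m^4 + 2m³ - 3m² + 5m.
Then Q(10) = -18250.

-18250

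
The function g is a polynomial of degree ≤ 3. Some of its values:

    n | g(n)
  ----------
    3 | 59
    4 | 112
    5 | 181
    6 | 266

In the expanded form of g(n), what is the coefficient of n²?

8

Write g(n) = an³ + bn² + cn + d; the 4 given values yield a linear system in the 4 coefficients.
Solving, the leading coefficient vanishes, and g(n) = 8n² - 3n - 4.
The coefficient of n² is 8.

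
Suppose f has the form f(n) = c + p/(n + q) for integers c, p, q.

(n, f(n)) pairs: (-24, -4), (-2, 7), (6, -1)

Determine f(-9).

-7

(f(n) − c)(n + q) = p for each data point; the three points give a linear system in c and q, then p follows.
Solving: c = -3, q = 4, p = 20, so f(n) = -3 + 20/(n + 4).
Then f(-9) = -3 + 20/(-5) = -7.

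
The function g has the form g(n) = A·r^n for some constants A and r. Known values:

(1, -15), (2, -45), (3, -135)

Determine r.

Consecutive ratio: -45/(-15) = 3, and -135/(-45) = 3, so r = 3.
Then A·3^1 = -15 gives A = -5, and g(n) = -5·3^n.

3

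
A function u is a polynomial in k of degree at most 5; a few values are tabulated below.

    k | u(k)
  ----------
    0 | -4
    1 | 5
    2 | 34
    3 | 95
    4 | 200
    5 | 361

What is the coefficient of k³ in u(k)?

First differences: 9, 29, 61, 105, 161. Second differences: 20, 32, 44, 56. Third differences: 12, 12, 12.
Level-3 differences are constant, so u has degree 3.
Fitting a degree-3 polynomial gives u(k) = 2k³ + 4k² + 3k - 4.
The coefficient of k³ is 2.

2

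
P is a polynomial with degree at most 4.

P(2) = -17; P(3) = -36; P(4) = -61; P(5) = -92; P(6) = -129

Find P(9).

First differences: -19, -25, -31, -37. Second differences: -6, -6, -6.
Level-2 differences are constant, so P has degree 2.
Fitting a degree-2 polynomial gives P(x) = -3x² - 4x + 3.
Then P(9) = -276.

-276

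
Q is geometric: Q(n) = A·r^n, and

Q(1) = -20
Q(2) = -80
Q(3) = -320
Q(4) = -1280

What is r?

Consecutive ratio: -80/(-20) = 4, and -320/(-80) = 4, so r = 4.
Then A·4^1 = -20 gives A = -5, and Q(n) = -5·4^n.

4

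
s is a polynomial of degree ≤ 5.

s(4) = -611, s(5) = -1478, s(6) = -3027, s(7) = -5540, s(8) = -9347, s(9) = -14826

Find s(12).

Write s(t) = at^5 + bt^4 + ct³ + dt² + et + p; the 6 given values yield a linear system in the 6 coefficients.
Solving, the leading coefficient vanishes, and s(t) = -2t^4 - 3t³ + 6t² - 3.
Then s(12) = -45795.

-45795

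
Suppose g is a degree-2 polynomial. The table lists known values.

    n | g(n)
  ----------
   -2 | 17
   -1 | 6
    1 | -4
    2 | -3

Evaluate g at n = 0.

-1

Write g(n) = an² + bn + c; the 4 given values yield a linear system in the 3 coefficients.
Solving, g(n) = 2n² - 5n - 1.
Then g(0) = -1.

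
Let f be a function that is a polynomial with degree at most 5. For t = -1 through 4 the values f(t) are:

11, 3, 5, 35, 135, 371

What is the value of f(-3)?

105

First differences: -8, 2, 30, 100, 236. Second differences: 10, 28, 70, 136. Third differences: 18, 42, 66. Fourth differences: 24, 24.
Level-4 differences are constant, so f has degree 4.
Fitting a degree-4 polynomial gives f(t) = t^4 + t³ + 4t² - 4t + 3.
Then f(-3) = 105.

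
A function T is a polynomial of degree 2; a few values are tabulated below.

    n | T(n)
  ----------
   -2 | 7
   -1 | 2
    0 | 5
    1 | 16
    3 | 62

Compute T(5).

Write T(n) = an² + bn + c; the 5 given values yield a linear system in the 3 coefficients.
Solving, T(n) = 4n² + 7n + 5.
Then T(5) = 140.

140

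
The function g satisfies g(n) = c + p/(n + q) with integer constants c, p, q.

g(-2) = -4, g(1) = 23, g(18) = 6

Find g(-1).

-13

(g(n) − c)(n + q) = p for each data point; the three points give a linear system in c and q, then p follows.
Solving: c = 5, q = 0, p = 18, so g(n) = 5 + 18/(n + 0).
Then g(-1) = 5 + 18/(-1) = -13.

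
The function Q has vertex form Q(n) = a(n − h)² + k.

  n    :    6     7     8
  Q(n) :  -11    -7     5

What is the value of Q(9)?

First differences 4, 12; second difference 8 = 2a, so a = 4.
Expanding, the n-coefficient is −2ah = -8h; matching it to the data gives h = 6, and then k = -11.
So Q(n) = 4(n − 6)² − 11.
Q(9) = 4·3² − 11 = 25.

25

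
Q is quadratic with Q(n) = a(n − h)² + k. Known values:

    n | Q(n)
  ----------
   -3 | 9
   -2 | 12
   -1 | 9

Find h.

-2

First differences 3, -3; second difference -6 = 2a, so a = -3.
Expanding, the n-coefficient is −2ah = 6h; matching it to the data gives h = -2, and then k = 12.
So Q(n) = -3(n + 2)² + 12.
Hence h = -2.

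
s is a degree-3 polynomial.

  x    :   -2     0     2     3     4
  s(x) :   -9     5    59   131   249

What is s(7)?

999

Write s(x) = ax³ + bx² + cx + d; the 5 given values yield a linear system in the 4 coefficients.
Solving, s(x) = 2x³ + 5x² + 9x + 5.
Then s(7) = 999.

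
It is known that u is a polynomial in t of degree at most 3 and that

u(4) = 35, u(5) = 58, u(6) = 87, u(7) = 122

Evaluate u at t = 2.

7

First differences: 23, 29, 35. Second differences: 6, 6.
Level-2 differences are constant, so u has degree 2.
Fitting a degree-2 polynomial gives u(t) = 3t² - 4t + 3.
Then u(2) = 7.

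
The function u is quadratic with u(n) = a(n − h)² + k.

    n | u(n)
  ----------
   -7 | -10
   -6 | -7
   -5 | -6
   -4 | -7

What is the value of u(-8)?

First differences 3, 1, -1; second difference -2 = 2a, so a = -1.
Expanding, the n-coefficient is −2ah = 2h; matching it to the data gives h = -5, and then k = -6.
So u(n) = -1(n + 5)² − 6.
u(-8) = -1·(-3)² − 6 = -15.

-15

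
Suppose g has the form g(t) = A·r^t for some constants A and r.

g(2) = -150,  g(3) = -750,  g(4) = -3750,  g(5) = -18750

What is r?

5

Consecutive ratio: -750/(-150) = 5, and -3750/(-750) = 5, so r = 5.
Then A·5^2 = -150 gives A = -6, and g(t) = -6·5^t.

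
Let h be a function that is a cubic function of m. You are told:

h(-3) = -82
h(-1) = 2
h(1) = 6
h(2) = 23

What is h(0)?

Write h(m) = am³ + bm² + cm + d; the 4 given values yield a linear system in the 4 coefficients.
Solving, h(m) = 3m³ - m² - m + 5.
The constant term is h(0) = 5.

5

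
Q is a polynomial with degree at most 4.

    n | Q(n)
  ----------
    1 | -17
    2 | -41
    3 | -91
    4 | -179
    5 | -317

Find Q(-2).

First differences: -24, -50, -88, -138. Second differences: -26, -38, -50. Third differences: -12, -12.
Level-3 differences are constant, so Q has degree 3.
Fitting a degree-3 polynomial gives Q(n) = -2n³ - n² - 7n - 7.
Then Q(-2) = 19.

19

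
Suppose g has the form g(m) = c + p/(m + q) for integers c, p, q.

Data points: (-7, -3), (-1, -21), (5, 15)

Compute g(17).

(g(m) − c)(m + q) = p for each data point; the three points give a linear system in c and q, then p follows.
Solving: c = 3, q = -1, p = 48, so g(m) = 3 + 48/(m − 1).
Then g(17) = 3 + 48/16 = 6.

6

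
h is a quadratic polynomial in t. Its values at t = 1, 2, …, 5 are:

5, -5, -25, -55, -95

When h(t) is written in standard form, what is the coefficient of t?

Write h(t) = at² + bt + c; the 5 given values yield a linear system in the 3 coefficients.
Solving, h(t) = -5t² + 5t + 5.
The coefficient of t is 5.

5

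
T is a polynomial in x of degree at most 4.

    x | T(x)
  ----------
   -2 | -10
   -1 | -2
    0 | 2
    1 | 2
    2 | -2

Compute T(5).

-38

Write T(x) = ax^4 + bx³ + cx² + dx + e; the 5 given values yield a linear system in the 5 coefficients.
Solving, the top 2 coefficients vanish, and T(x) = -2x² + 2x + 2.
Then T(5) = -38.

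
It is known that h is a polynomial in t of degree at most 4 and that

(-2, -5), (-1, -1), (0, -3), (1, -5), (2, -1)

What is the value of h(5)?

First differences: 4, -2, -2, 4. Second differences: -6, 0, 6. Third differences: 6, 6.
Level-3 differences are constant, so h has degree 3.
Fitting a degree-3 polynomial gives h(t) = t³ - 3t - 3.
Then h(5) = 107.

107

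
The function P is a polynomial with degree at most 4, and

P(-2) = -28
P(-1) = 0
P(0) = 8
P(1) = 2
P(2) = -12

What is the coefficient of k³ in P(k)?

First differences: 28, 8, -6, -14. Second differences: -20, -14, -8. Third differences: 6, 6.
Level-3 differences are constant, so P has degree 3.
Fitting a degree-3 polynomial gives P(k) = k³ - 7k² + 8.
The coefficient of k³ is 1.

1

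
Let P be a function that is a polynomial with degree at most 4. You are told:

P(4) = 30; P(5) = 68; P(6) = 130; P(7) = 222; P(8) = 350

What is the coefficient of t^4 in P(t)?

0

Write P(t) = at^4 + bt³ + ct² + dt + e; the 5 given values yield a linear system in the 5 coefficients.
Solving, the leading coefficient vanishes, and P(t) = t³ - 3t² + 4t - 2.
The coefficient of t^4 is 0.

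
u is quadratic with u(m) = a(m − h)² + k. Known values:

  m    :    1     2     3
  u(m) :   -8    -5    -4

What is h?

3

First differences 3, 1; second difference -2 = 2a, so a = -1.
Expanding, the m-coefficient is −2ah = 2h; matching it to the data gives h = 3, and then k = -4.
So u(m) = -1(m − 3)² − 4.
Hence h = 3.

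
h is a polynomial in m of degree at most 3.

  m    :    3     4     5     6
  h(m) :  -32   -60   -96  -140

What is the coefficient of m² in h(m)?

-4

Write h(m) = am³ + bm² + cm + d; the 4 given values yield a linear system in the 4 coefficients.
Solving, the leading coefficient vanishes, and h(m) = -4m² + 4.
The coefficient of m² is -4.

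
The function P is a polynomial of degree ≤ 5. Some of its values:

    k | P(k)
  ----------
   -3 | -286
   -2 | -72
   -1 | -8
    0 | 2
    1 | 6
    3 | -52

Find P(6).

Write P(k) = ak^5 + bk^4 + ck³ + dk² + ek + p; the 6 given values yield a linear system in the 6 coefficients.
Solving, the leading coefficient vanishes, and P(k) = -2k^4 + 4k³ - k² + 3k + 2.
Then P(6) = -1744.

-1744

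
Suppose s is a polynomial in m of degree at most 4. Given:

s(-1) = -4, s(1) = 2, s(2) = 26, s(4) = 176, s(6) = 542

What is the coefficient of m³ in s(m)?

2

Write s(m) = am^4 + bm³ + cm² + dm + e; the 5 given values yield a linear system in the 5 coefficients.
Solving, the leading coefficient vanishes, and s(m) = 2m³ + 3m² + m - 4.
The coefficient of m³ is 2.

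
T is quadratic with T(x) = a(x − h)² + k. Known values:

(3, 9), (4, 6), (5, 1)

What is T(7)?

First differences -3, -5; second difference -2 = 2a, so a = -1.
Expanding, the x-coefficient is −2ah = 2h; matching it to the data gives h = 2, and then k = 10.
So T(x) = -1(x − 2)² + 10.
T(7) = -1·5² + 10 = -15.

-15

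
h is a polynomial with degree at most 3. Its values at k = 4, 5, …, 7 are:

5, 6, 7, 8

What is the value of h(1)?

First differences: 1, 1, 1.
Level-1 differences are constant, so h has degree 1.
Fitting a degree-1 polynomial gives h(k) = k + 1.
Then h(1) = 2.

2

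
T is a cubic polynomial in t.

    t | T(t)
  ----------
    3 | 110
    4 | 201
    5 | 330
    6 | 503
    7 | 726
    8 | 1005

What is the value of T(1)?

First differences: 91, 129, 173, 223, 279. Second differences: 38, 44, 50, 56. Third differences: 6, 6, 6.
Level-3 differences are constant, so T has degree 3.
Fitting a degree-3 polynomial gives T(t) = t³ + 7t² + 5t + 5.
Then T(1) = 18.

18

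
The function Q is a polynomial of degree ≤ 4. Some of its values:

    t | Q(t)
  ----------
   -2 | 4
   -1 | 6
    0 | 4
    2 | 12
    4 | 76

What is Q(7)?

382

Write Q(t) = at^4 + bt³ + ct² + dt + e; the 5 given values yield a linear system in the 5 coefficients.
Solving, the leading coefficient vanishes, and Q(t) = t³ + t² - 2t + 4.
Then Q(7) = 382.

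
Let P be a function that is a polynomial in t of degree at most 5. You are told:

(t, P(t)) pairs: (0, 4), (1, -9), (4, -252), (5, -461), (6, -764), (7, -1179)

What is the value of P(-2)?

Write P(t) = at^5 + bt^4 + ct³ + dt² + et + p; the 6 given values yield a linear system in the 6 coefficients.
Solving, the top 2 coefficients vanish, and P(t) = -3t³ - 2t² - 8t + 4.
Then P(-2) = 36.

36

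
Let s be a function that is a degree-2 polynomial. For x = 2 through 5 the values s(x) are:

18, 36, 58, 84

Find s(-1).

Write s(x) = ax² + bx + c; the 4 given values yield a linear system in the 3 coefficients.
Solving, s(x) = 2x² + 8x - 6.
Then s(-1) = -12.

-12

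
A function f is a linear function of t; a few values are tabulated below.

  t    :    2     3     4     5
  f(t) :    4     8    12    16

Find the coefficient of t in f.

4

First differences: 4, 4, 4.
Level-1 differences are constant, so f has degree 1.
Fitting a degree-1 polynomial gives f(t) = 4t - 4.
The coefficient of t is 4.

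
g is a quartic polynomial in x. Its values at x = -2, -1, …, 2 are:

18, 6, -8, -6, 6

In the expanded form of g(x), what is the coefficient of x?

Write g(x) = ax^4 + bx³ + cx² + dx + e; the 5 given values yield a linear system in the 5 coefficients.
Solving, g(x) = -x^4 + x³ + 9x² - 7x - 8.
The coefficient of x is -7.

-7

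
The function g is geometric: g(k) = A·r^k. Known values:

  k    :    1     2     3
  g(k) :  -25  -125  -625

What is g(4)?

-3125

Consecutive ratio: -125/(-25) = 5, and -625/(-125) = 5, so r = 5.
Then A·5^1 = -25 gives A = -5, and g(k) = -5·5^k.
g(4) = -5·5^4 = -3125.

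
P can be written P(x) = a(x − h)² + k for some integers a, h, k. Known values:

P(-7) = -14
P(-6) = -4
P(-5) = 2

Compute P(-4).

4

First differences 10, 6; second difference -4 = 2a, so a = -2.
Expanding, the x-coefficient is −2ah = 4h; matching it to the data gives h = -4, and then k = 4.
So P(x) = -2(x + 4)² + 4.
P(-4) = -2·0² + 4 = 4.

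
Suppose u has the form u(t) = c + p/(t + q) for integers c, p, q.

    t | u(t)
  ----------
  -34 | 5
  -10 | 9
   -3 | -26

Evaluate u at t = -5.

34

(u(t) − c)(t + q) = p for each data point; the three points give a linear system in c and q, then p follows.
Solving: c = 4, q = 4, p = -30, so u(t) = 4 − 30/(t + 4).
Then u(-5) = 4 − 30/(-1) = 34.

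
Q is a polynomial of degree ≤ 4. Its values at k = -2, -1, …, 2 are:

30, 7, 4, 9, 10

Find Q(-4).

First differences: -23, -3, 5, 1. Second differences: 20, 8, -4. Third differences: -12, -12.
Level-3 differences are constant, so Q has degree 3.
Fitting a degree-3 polynomial gives Q(k) = -2k³ + 4k² + 3k + 4.
Then Q(-4) = 184.

184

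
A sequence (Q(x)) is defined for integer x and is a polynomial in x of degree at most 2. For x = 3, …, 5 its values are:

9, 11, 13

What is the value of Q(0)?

3

First differences: 2, 2.
Level-1 differences are constant, so Q has degree 1.
Fitting a degree-1 polynomial gives Q(x) = 2x + 3.
Then Q(0) = 3.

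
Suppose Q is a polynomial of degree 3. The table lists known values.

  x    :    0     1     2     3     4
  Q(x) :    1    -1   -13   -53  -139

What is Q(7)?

-853

Write Q(x) = ax³ + bx² + cx + d; the 5 given values yield a linear system in the 4 coefficients.
Solving, Q(x) = -3x³ + 4x² - 3x + 1.
Then Q(7) = -853.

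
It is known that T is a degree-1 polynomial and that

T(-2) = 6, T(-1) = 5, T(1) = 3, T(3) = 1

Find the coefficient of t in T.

-1

Write T(t) = at + b; the 4 given values yield a linear system in the 2 coefficients.
Solving, T(t) = -t + 4.
The coefficient of t is -1.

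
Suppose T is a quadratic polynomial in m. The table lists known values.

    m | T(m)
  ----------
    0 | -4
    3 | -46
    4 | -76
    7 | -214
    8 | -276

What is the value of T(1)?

-10

Write T(m) = am² + bm + c; the 5 given values yield a linear system in the 3 coefficients.
Solving, T(m) = -4m² - 2m - 4.
Then T(1) = -10.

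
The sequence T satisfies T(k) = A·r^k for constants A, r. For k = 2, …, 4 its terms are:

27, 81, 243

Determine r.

Consecutive ratio: 81/27 = 3, and 243/81 = 3, so r = 3.
Then A·3^2 = 27 gives A = 3, and T(k) = 3·3^k.

3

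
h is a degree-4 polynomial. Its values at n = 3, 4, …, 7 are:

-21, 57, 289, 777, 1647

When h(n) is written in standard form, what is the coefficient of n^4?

1

Write h(n) = an^4 + bn³ + cn² + dn + e; the 5 given values yield a linear system in the 5 coefficients.
Solving, h(n) = n^4 - n³ - 8n² - 4n + 9.
The coefficient of n^4 is 1.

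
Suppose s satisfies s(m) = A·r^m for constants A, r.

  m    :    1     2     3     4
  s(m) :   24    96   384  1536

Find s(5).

Consecutive ratio: 96/24 = 4, and 384/96 = 4, so r = 4.
Then A·4^1 = 24 gives A = 6, and s(m) = 6·4^m.
s(5) = 6·4^5 = 6144.

6144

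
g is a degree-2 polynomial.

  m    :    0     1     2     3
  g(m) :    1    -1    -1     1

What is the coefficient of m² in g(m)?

1

First differences: -2, 0, 2. Second differences: 2, 2.
Level-2 differences are constant, so g has degree 2.
Fitting a degree-2 polynomial gives g(m) = m² - 3m + 1.
The coefficient of m² is 1.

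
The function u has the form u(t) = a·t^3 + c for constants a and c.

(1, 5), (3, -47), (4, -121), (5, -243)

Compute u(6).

From u(1) = 5 and u(3) = -47: 1a + c = 5 and 27a + c = -47.
Subtracting: 26a = -52, so a = -2; then c = 5 − (-2)·1 = 7.
So u(t) = -2t³ + 7, and u(6) = -425.

-425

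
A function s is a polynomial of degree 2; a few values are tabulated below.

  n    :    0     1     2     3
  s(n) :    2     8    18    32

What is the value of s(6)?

Write s(n) = an² + bn + c; the 4 given values yield a linear system in the 3 coefficients.
Solving, s(n) = 2n² + 4n + 2.
Then s(6) = 98.

98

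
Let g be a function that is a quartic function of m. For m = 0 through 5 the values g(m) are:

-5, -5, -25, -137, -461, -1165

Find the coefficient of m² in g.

4

First differences: 0, -20, -112, -324, -704. Second differences: -20, -92, -212, -380. Third differences: -72, -120, -168. Fourth differences: -48, -48.
Level-4 differences are constant, so g has degree 4.
Fitting a degree-4 polynomial gives g(m) = -2m^4 + 4m² - 2m - 5.
The coefficient of m² is 4.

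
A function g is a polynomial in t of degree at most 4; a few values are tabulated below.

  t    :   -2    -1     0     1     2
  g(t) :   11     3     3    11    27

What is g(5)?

First differences: -8, 0, 8, 16. Second differences: 8, 8, 8.
Level-2 differences are constant, so g has degree 2.
Fitting a degree-2 polynomial gives g(t) = 4t² + 4t + 3.
Then g(5) = 123.

123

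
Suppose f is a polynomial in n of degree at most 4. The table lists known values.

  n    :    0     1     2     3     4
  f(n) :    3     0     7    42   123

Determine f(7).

First differences: -3, 7, 35, 81. Second differences: 10, 28, 46. Third differences: 18, 18.
Level-3 differences are constant, so f has degree 3.
Fitting a degree-3 polynomial gives f(n) = 3n³ - 4n² - 2n + 3.
Then f(7) = 822.

822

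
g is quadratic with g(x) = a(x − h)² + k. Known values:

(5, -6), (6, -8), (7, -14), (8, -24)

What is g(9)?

First differences -2, -6, -10; second difference -4 = 2a, so a = -2.
Expanding, the x-coefficient is −2ah = 4h; matching it to the data gives h = 5, and then k = -6.
So g(x) = -2(x − 5)² − 6.
g(9) = -2·4² − 6 = -38.

-38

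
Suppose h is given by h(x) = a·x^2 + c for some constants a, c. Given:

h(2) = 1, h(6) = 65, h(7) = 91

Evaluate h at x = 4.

From h(2) = 1 and h(6) = 65: 4a + c = 1 and 36a + c = 65.
Subtracting: 32a = 64, so a = 2; then c = 1 − 2·4 = -7.
So h(x) = 2x² − 7, and h(4) = 25.

25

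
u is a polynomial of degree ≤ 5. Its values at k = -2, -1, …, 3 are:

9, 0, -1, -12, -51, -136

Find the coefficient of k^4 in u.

First differences: -9, -1, -11, -39, -85. Second differences: 8, -10, -28, -46. Third differences: -18, -18, -18.
Level-3 differences are constant, so u has degree 3.
Fitting a degree-3 polynomial gives u(k) = -3k³ - 5k² - 3k - 1.
The coefficient of k^4 is 0.

0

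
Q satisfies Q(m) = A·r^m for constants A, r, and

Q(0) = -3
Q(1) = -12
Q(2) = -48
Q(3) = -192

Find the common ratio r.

Consecutive ratio: -12/(-3) = 4, and -48/(-12) = 4, so r = 4.
Then A·4^0 = -3 gives A = -3, and Q(m) = -3·4^m.

4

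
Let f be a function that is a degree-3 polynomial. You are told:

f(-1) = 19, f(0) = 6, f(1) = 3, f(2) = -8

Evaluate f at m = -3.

Write f(m) = am³ + bm² + cm + d; the 4 given values yield a linear system in the 4 coefficients.
Solving, f(m) = -3m³ + 5m² - 5m + 6.
Then f(-3) = 147.

147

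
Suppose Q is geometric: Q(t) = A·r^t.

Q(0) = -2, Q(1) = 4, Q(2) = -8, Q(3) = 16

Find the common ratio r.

-2

Consecutive ratio: 4/(-2) = -2, and -8/4 = -2, so r = -2.
Then A·(-2)^0 = -2 gives A = -2, and Q(t) = -2·(-2)^t.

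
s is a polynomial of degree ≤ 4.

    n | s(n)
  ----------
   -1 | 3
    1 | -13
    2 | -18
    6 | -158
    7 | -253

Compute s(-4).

Write s(n) = an^4 + bn³ + cn² + dn + e; the 5 given values yield a linear system in the 5 coefficients.
Solving, the leading coefficient vanishes, and s(n) = -n³ + 3n² - 7n - 8.
Then s(-4) = 132.

132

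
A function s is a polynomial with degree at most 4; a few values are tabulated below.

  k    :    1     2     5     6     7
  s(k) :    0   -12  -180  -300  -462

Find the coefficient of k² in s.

Write s(k) = ak^4 + bk³ + ck² + dk + e; the 5 given values yield a linear system in the 5 coefficients.
Solving, the leading coefficient vanishes, and s(k) = -k³ - 3k² + 4k.
The coefficient of k² is -3.

-3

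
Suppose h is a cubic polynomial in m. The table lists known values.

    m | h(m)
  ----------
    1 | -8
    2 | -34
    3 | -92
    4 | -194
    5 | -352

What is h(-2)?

First differences: -26, -58, -102, -158. Second differences: -32, -44, -56. Third differences: -12, -12.
Level-3 differences are constant, so h has degree 3.
Fitting a degree-3 polynomial gives h(m) = -2m³ - 4m² - 2.
Then h(-2) = -2.

-2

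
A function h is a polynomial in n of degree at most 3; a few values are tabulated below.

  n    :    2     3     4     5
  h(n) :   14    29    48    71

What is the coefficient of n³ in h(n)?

0

Write h(n) = an³ + bn² + cn + d; the 4 given values yield a linear system in the 4 coefficients.
Solving, the leading coefficient vanishes, and h(n) = 2n² + 5n - 4.
The coefficient of n³ is 0.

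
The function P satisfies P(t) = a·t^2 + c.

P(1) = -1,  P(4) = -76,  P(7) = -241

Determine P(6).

From P(1) = -1 and P(4) = -76: 1a + c = -1 and 16a + c = -76.
Subtracting: 15a = -75, so a = -5; then c = -1 − (-5)·1 = 4.
So P(t) = -5t² + 4, and P(6) = -176.

-176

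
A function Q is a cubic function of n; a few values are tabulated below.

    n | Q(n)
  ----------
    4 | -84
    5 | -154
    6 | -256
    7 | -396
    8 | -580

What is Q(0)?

-4

First differences: -70, -102, -140, -184. Second differences: -32, -38, -44. Third differences: -6, -6.
Level-3 differences are constant, so Q has degree 3.
Fitting a degree-3 polynomial gives Q(n) = -n³ - n² - 4.
The constant term is Q(0) = -4.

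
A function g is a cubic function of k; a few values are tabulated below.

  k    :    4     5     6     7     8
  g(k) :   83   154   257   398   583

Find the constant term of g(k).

-1

First differences: 71, 103, 141, 185. Second differences: 32, 38, 44. Third differences: 6, 6.
Level-3 differences are constant, so g has degree 3.
Fitting a degree-3 polynomial gives g(k) = k³ + k² + k - 1.
The constant term is g(0) = -1.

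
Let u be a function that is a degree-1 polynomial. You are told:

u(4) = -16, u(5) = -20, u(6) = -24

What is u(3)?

First differences: -4, -4.
Level-1 differences are constant, so u has degree 1.
Fitting a degree-1 polynomial gives u(n) = -4n.
Then u(3) = -12.

-12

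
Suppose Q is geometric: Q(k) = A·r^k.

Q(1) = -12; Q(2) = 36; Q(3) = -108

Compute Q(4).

324

Consecutive ratio: 36/(-12) = -3, and -108/36 = -3, so r = -3.
Then A·(-3)^1 = -12 gives A = 4, and Q(k) = 4·(-3)^k.
Q(4) = 4·(-3)^4 = 324.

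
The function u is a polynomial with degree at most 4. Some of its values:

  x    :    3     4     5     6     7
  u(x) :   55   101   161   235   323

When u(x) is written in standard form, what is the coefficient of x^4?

First differences: 46, 60, 74, 88. Second differences: 14, 14, 14.
Level-2 differences are constant, so u has degree 2.
Fitting a degree-2 polynomial gives u(x) = 7x² - 3x + 1.
The coefficient of x^4 is 0.

0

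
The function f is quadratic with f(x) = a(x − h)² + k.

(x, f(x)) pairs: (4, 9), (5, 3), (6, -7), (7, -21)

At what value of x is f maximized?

3

First differences -6, -10, -14; second difference -4 = 2a, so a = -2.
Expanding, the x-coefficient is −2ah = 4h; matching it to the data gives h = 3, and then k = 11.
So f(x) = -2(x − 3)² + 11.
Hence h = 3.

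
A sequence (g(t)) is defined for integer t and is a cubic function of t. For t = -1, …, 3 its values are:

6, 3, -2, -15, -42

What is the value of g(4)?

-89

Write g(t) = at³ + bt² + ct + d; the 5 given values yield a linear system in the 4 coefficients.
Solving, g(t) = -t³ - t² - 3t + 3.
Then g(4) = -89.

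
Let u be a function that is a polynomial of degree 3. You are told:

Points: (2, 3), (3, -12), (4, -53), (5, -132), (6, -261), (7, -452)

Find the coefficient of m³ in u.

First differences: -15, -41, -79, -129, -191. Second differences: -26, -38, -50, -62. Third differences: -12, -12, -12.
Level-3 differences are constant, so u has degree 3.
Fitting a degree-3 polynomial gives u(m) = -2m³ + 5m² - 2m + 3.
The coefficient of m³ is -2.

-2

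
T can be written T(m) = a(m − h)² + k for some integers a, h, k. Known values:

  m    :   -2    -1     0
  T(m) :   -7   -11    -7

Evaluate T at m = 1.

First differences -4, 4; second difference 8 = 2a, so a = 4.
Expanding, the m-coefficient is −2ah = -8h; matching it to the data gives h = -1, and then k = -11.
So T(m) = 4(m + 1)² − 11.
T(1) = 4·2² − 11 = 5.

5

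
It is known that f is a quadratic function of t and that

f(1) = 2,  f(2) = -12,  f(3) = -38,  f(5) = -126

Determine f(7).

-262

Write f(t) = at² + bt + c; the 4 given values yield a linear system in the 3 coefficients.
Solving, f(t) = -6t² + 4t + 4.
Then f(7) = -262.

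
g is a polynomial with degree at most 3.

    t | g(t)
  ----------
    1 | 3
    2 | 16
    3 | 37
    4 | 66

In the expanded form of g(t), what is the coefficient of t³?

0

First differences: 13, 21, 29. Second differences: 8, 8.
Level-2 differences are constant, so g has degree 2.
Fitting a degree-2 polynomial gives g(t) = 4t² + t - 2.
The coefficient of t³ is 0.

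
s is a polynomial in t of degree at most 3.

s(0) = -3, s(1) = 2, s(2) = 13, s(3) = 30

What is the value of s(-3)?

18

First differences: 5, 11, 17. Second differences: 6, 6.
Level-2 differences are constant, so s has degree 2.
Fitting a degree-2 polynomial gives s(t) = 3t² + 2t - 3.
Then s(-3) = 18.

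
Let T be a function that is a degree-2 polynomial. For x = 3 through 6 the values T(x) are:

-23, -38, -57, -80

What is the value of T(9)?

-173

First differences: -15, -19, -23. Second differences: -4, -4.
Level-2 differences are constant, so T has degree 2.
Fitting a degree-2 polynomial gives T(x) = -2x² - x - 2.
Then T(9) = -173.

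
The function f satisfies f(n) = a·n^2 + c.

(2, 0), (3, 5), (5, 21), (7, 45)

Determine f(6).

32

From f(2) = 0 and f(3) = 5: 4a + c = 0 and 9a + c = 5.
Subtracting: 5a = 5, so a = 1; then c = 0 − 1·4 = -4.
So f(n) = 1n² − 4, and f(6) = 32.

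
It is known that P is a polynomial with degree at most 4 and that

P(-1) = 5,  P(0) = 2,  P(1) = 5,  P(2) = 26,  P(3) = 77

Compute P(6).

530

First differences: -3, 3, 21, 51. Second differences: 6, 18, 30. Third differences: 12, 12.
Level-3 differences are constant, so P has degree 3.
Fitting a degree-3 polynomial gives P(n) = 2n³ + 3n² - 2n + 2.
Then P(6) = 530.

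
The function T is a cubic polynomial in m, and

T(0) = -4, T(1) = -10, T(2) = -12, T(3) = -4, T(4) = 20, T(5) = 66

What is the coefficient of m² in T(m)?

-1

First differences: -6, -2, 8, 24, 46. Second differences: 4, 10, 16, 22. Third differences: 6, 6, 6.
Level-3 differences are constant, so T has degree 3.
Fitting a degree-3 polynomial gives T(m) = m³ - m² - 6m - 4.
The coefficient of m² is -1.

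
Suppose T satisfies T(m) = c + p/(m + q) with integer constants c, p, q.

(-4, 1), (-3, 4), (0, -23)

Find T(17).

-6

(T(m) − c)(m + q) = p for each data point; the three points give a linear system in c and q, then p follows.
Solving: c = -5, q = 1, p = -18, so T(m) = -5 − 18/(m + 1).
Then T(17) = -5 − 18/18 = -6.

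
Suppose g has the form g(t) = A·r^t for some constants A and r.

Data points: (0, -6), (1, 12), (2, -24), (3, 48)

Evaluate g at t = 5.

Consecutive ratio: 12/(-6) = -2, and -24/12 = -2, so r = -2.
Then A·(-2)^0 = -6 gives A = -6, and g(t) = -6·(-2)^t.
g(5) = -6·(-2)^5 = 192.

192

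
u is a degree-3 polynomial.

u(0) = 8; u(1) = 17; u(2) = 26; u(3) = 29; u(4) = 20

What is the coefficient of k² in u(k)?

First differences: 9, 9, 3, -9. Second differences: 0, -6, -12. Third differences: -6, -6.
Level-3 differences are constant, so u has degree 3.
Fitting a degree-3 polynomial gives u(k) = -k³ + 3k² + 7k + 8.
The coefficient of k² is 3.

3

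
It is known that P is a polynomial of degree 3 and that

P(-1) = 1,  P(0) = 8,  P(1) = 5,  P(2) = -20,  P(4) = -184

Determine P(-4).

Write P(m) = am³ + bm² + cm + d; the 5 given values yield a linear system in the 4 coefficients.
Solving, P(m) = -2m³ - 5m² + 4m + 8.
Then P(-4) = 40.

40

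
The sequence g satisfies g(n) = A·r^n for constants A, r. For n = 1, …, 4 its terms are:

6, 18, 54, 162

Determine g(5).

486

Consecutive ratio: 18/6 = 3, and 54/18 = 3, so r = 3.
Then A·3^1 = 6 gives A = 2, and g(n) = 2·3^n.
g(5) = 2·3^5 = 486.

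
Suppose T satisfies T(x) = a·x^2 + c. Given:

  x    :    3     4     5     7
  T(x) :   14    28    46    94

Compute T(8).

From T(3) = 14 and T(4) = 28: 9a + c = 14 and 16a + c = 28.
Subtracting: 7a = 14, so a = 2; then c = 14 − 2·9 = -4.
So T(x) = 2x² − 4, and T(8) = 124.

124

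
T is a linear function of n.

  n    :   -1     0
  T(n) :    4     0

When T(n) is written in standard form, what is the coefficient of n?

Write T(n) = an + b; the 2 given values yield a linear system in the 2 coefficients.
Solving, T(n) = -4n.
The coefficient of n is -4.

-4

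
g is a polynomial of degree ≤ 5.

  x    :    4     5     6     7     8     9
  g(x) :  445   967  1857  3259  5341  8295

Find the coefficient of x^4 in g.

Write g(x) = ax^5 + bx^4 + cx³ + dx² + ex + p; the 6 given values yield a linear system in the 6 coefficients.
Solving, the leading coefficient vanishes, and g(x) = x^4 + 2x³ + 3x² + 4x - 3.
The coefficient of x^4 is 1.

1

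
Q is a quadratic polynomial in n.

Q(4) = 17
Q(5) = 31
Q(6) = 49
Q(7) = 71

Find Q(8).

First differences: 14, 18, 22. Second differences: 4, 4.
Level-2 differences are constant, so Q has degree 2.
Fitting a degree-2 polynomial gives Q(n) = 2n² - 4n + 1.
Then Q(8) = 97.

97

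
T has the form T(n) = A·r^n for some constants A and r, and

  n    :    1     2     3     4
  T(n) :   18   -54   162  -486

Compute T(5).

1458

Consecutive ratio: -54/18 = -3, and 162/(-54) = -3, so r = -3.
Then A·(-3)^1 = 18 gives A = -6, and T(n) = -6·(-3)^n.
T(5) = -6·(-3)^5 = 1458.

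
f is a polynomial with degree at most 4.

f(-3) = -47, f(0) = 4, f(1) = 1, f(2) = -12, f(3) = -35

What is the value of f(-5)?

-131

Write f(t) = at^4 + bt³ + ct² + dt + e; the 5 given values yield a linear system in the 5 coefficients.
Solving, the top 2 coefficients vanish, and f(t) = -5t² + 2t + 4.
Then f(-5) = -131.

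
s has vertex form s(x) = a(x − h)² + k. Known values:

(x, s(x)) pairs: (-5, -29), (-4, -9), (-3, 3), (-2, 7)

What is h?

First differences 20, 12, 4; second difference -8 = 2a, so a = -4.
Expanding, the x-coefficient is −2ah = 8h; matching it to the data gives h = -2, and then k = 7.
So s(x) = -4(x + 2)² + 7.
Hence h = -2.

-2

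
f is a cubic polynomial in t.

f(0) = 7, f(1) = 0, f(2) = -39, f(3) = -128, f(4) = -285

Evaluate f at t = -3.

First differences: -7, -39, -89, -157. Second differences: -32, -50, -68. Third differences: -18, -18.
Level-3 differences are constant, so f has degree 3.
Fitting a degree-3 polynomial gives f(t) = -3t³ - 7t² + 3t + 7.
Then f(-3) = 16.

16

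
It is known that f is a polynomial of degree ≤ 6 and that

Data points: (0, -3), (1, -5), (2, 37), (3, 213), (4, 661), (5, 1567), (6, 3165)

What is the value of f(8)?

Write f(t) = at^6 + bt^5 + ct^4 + dt³ + et² + pt + q; the 7 given values yield a linear system in the 7 coefficients.
Solving, the top 2 coefficients vanish, and f(t) = 2t^4 + 3t³ - t² - 6t - 3.
Then f(8) = 9613.

9613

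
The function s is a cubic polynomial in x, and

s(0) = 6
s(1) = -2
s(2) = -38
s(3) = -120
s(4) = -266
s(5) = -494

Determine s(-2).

First differences: -8, -36, -82, -146, -228. Second differences: -28, -46, -64, -82. Third differences: -18, -18, -18.
Level-3 differences are constant, so s has degree 3.
Fitting a degree-3 polynomial gives s(x) = -3x³ - 5x² + 6.
Then s(-2) = 10.

10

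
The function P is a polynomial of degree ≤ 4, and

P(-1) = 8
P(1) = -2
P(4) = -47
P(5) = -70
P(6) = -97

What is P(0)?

5

Write P(m) = am^4 + bm³ + cm² + dm + e; the 5 given values yield a linear system in the 5 coefficients.
Solving, the top 2 coefficients vanish, and P(m) = -2m² - 5m + 5.
The constant term is P(0) = 5.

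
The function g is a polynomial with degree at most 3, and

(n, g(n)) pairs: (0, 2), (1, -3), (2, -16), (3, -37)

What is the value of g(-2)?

-12

Write g(n) = an³ + bn² + cn + d; the 4 given values yield a linear system in the 4 coefficients.
Solving, the leading coefficient vanishes, and g(n) = -4n² - n + 2.
Then g(-2) = -12.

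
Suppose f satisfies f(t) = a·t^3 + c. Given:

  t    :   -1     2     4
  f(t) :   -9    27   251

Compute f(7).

1367

From f(-1) = -9 and f(2) = 27: -1a + c = -9 and 8a + c = 27.
Subtracting: 9a = 36, so a = 4; then c = -9 − 4·(-1) = -5.
So f(t) = 4t³ − 5, and f(7) = 1367.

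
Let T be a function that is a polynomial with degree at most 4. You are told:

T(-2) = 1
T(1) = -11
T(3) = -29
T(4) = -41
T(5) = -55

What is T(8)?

Write T(t) = at^4 + bt³ + ct² + dt + e; the 5 given values yield a linear system in the 5 coefficients.
Solving, the top 2 coefficients vanish, and T(t) = -t² - 5t - 5.
Then T(8) = -109.

-109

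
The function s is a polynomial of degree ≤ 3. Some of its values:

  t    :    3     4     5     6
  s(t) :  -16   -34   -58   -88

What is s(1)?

First differences: -18, -24, -30. Second differences: -6, -6.
Level-2 differences are constant, so s has degree 2.
Fitting a degree-2 polynomial gives s(t) = -3t² + 3t + 2.
Then s(1) = 2.

2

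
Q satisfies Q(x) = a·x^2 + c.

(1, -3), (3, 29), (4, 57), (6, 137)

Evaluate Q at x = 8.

From Q(1) = -3 and Q(3) = 29: 1a + c = -3 and 9a + c = 29.
Subtracting: 8a = 32, so a = 4; then c = -3 − 4·1 = -7.
So Q(x) = 4x² − 7, and Q(8) = 249.

249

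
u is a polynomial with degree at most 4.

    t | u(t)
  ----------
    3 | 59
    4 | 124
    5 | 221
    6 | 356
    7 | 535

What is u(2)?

20

First differences: 65, 97, 135, 179. Second differences: 32, 38, 44. Third differences: 6, 6.
Level-3 differences are constant, so u has degree 3.
Fitting a degree-3 polynomial gives u(t) = t³ + 4t² - 4.
Then u(2) = 20.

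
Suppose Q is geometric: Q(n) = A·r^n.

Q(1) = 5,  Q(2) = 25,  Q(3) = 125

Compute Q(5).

Consecutive ratio: 25/5 = 5, and 125/25 = 5, so r = 5.
Then A·5^1 = 5 gives A = 1, and Q(n) = 1·5^n.
Q(5) = 1·5^5 = 3125.

3125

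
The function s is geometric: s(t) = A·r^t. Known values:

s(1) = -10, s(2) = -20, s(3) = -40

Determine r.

Consecutive ratio: -20/(-10) = 2, and -40/(-20) = 2, so r = 2.
Then A·2^1 = -10 gives A = -5, and s(t) = -5·2^t.

2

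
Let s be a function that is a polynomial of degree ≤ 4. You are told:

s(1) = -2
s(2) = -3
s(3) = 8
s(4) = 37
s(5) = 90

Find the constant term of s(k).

5

Write s(k) = ak^4 + bk³ + ck² + dk + e; the 5 given values yield a linear system in the 5 coefficients.
Solving, the leading coefficient vanishes, and s(k) = k³ - 8k + 5.
The constant term is s(0) = 5.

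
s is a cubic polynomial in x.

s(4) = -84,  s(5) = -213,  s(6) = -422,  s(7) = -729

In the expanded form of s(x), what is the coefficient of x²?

5

Write s(x) = ax³ + bx² + cx + d; the 4 given values yield a linear system in the 4 coefficients.
Solving, s(x) = -3x³ + 5x² + 9x - 8.
The coefficient of x² is 5.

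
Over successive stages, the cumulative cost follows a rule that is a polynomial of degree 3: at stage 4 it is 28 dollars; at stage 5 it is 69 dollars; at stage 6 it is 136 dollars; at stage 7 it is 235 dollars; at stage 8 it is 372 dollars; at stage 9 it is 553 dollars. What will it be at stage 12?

Write the value at t as Q(t).
Write Q(t) = at³ + bt² + ct + d; the 6 given values yield a linear system in the 4 coefficients.
Solving, Q(t) = t³ - 2t² - 2t + 4.
Then Q(12) = 1420.

1420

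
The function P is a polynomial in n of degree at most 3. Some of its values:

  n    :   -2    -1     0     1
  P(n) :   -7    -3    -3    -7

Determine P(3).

-27

First differences: 4, 0, -4. Second differences: -4, -4.
Level-2 differences are constant, so P has degree 2.
Fitting a degree-2 polynomial gives P(n) = -2n² - 2n - 3.
Then P(3) = -27.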